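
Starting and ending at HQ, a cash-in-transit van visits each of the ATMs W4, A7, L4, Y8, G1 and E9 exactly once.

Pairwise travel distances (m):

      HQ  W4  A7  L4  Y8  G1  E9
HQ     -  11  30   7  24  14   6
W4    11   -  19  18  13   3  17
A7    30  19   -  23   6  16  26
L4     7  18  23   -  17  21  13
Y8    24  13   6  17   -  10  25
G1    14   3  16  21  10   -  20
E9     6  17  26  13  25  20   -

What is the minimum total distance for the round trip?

Minimum total distance: 72 m.

There are 360 distinct closed tours to check (reversals are equivalent).
HQ→W4→A7→L4→Y8→G1→E9→HQ: 11+19+23+17+10+20+6 = 106
HQ→W4→A7→L4→Y8→E9→G1→HQ: 11+19+23+17+25+20+14 = 129
HQ→W4→A7→L4→G1→Y8→E9→HQ: 11+19+23+21+10+25+6 = 115
HQ→W4→A7→L4→G1→E9→Y8→HQ: 11+19+23+21+20+25+24 = 143
HQ→W4→A7→L4→E9→Y8→G1→HQ: 11+19+23+13+25+10+14 = 115
HQ→W4→A7→L4→E9→G1→Y8→HQ: 11+19+23+13+20+10+24 = 120
HQ→W4→A7→Y8→L4→G1→E9→HQ: 11+19+6+17+21+20+6 = 100
HQ→W4→A7→Y8→L4→E9→G1→HQ: 11+19+6+17+13+20+14 = 100
… (352 more)
HQ→W4→G1→A7→Y8→L4→E9→HQ: 11+3+16+6+17+13+6 = 72  ← best
The minimum is 72.
One optimal route: HQ → W4 → G1 → A7 → Y8 → L4 → E9 → HQ (or its reverse).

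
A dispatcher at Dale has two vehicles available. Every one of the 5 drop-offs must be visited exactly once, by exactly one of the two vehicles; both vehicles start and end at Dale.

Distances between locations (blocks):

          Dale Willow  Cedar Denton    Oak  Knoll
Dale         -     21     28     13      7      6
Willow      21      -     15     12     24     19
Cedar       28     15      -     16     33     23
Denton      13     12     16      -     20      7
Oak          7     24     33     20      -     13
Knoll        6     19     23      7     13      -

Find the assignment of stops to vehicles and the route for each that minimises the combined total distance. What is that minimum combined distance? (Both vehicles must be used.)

There are 2^4 − 1 = 15 ways to divide the 5 stops into two non-empty groups. For each, the best each vehicle can do is its own shortest tour through its group:
  {Willow} + {Cedar, Denton, Oak, Knoll}: 42 + 69 = 111
  {Cedar} + {Willow, Denton, Oak, Knoll}: 56 + 56 = 112
  {Willow, Cedar} + {Denton, Oak, Knoll}: 64 + 40 = 104
  {Denton} + {Willow, Cedar, Oak, Knoll}: 26 + 75 = 101
  {Willow, Denton} + {Cedar, Oak, Knoll}: 46 + 69 = 115
  {Cedar, Denton} + {Willow, Oak, Knoll}: 57 + 56 = 113
  … (15 splits in total)
  {Oak} + {Willow, Cedar, Denton, Knoll}: 14 + 65 = 79  ← best
Best: vehicle 1 Dale → Oak → Dale = 14; vehicle 2 Dale → Willow → Cedar → Denton → Knoll → Dale = 65; combined 79.

Minimum combined distance: 79 blocks.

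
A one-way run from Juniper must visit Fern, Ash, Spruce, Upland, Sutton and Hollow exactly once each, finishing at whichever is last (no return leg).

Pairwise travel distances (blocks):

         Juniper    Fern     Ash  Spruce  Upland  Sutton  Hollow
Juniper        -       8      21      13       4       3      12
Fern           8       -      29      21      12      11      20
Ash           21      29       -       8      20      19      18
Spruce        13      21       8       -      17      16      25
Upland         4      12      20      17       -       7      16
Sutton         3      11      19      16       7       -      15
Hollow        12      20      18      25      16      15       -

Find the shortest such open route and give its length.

Minimum one-way distance = 68 blocks.

There are 6! = 720 possible orderings.
Juniper→Fern→Ash→Spruce→Upland→Sutton→Hollow: 8+29+8+17+7+15 = 84
Juniper→Fern→Ash→Spruce→Upland→Hollow→Sutton: 8+29+8+17+16+15 = 93
Juniper→Fern→Ash→Spruce→Sutton→Upland→Hollow: 8+29+8+16+7+16 = 84
Juniper→Fern→Ash→Spruce→Sutton→Hollow→Upland: 8+29+8+16+15+16 = 92
Juniper→Fern→Ash→Spruce→Hollow→Upland→Sutton: 8+29+8+25+16+7 = 93
Juniper→Fern→Ash→Spruce→Hollow→Sutton→Upland: 8+29+8+25+15+7 = 92
Juniper→Fern→Ash→Upland→Spruce→Sutton→Hollow: 8+29+20+17+16+15 = 105
Juniper→Fern→Ash→Upland→Spruce→Hollow→Sutton: 8+29+20+17+25+15 = 114
… (712 more)
Juniper→Fern→Upland→Sutton→Hollow→Ash→Spruce: 8+12+7+15+18+8 = 68  ← best
The minimum is 68.
One shortest path: Juniper → Fern → Upland → Sutton → Hollow → Ash → Spruce.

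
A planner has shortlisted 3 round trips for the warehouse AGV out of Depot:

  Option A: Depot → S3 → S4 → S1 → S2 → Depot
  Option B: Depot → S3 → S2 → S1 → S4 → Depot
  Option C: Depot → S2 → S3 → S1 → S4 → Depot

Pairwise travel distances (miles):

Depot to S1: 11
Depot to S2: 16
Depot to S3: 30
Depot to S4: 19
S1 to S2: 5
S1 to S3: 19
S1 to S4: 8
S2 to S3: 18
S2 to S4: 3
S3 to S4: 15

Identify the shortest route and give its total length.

Option A: 30 + 15 + 8 + 5 + 16 = 74
Option B: 30 + 18 + 5 + 8 + 19 = 80
Option C: 16 + 18 + 19 + 8 + 19 = 80

74 miles — Option A is the shortest.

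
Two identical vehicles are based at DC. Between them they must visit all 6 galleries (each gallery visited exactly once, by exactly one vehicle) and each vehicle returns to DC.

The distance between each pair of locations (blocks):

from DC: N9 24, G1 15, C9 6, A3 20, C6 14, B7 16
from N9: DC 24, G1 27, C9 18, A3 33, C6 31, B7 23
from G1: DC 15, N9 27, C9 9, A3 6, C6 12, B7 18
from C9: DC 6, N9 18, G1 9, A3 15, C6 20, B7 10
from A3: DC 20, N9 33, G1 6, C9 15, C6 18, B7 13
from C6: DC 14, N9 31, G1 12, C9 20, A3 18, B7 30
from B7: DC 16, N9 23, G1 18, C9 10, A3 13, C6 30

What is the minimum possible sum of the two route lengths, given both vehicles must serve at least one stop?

Minimum combined distance: 104 blocks.

Check every non-empty split of the stops between the two vehicles; for each half take its own optimal tour:
  {N9} + {G1, C9, A3, C6, B7}: 48 + 61 = 109
  {G1} + {N9, C9, A3, C6, B7}: 30 + 92 = 122
  {N9, G1} + {C9, A3, C6, B7}: 66 + 61 = 127
  {C9} + {N9, G1, A3, C6, B7}: 12 + 92 = 104
  {N9, C9} + {G1, A3, C6, B7}: 48 + 61 = 109
  {G1, C9} + {N9, A3, C6, B7}: 30 + 92 = 122
  … (31 splits in total)
Best: vehicle 1 DC → C9 → DC = 12; vehicle 2 DC → N9 → B7 → A3 → G1 → C6 → DC = 92; combined 104.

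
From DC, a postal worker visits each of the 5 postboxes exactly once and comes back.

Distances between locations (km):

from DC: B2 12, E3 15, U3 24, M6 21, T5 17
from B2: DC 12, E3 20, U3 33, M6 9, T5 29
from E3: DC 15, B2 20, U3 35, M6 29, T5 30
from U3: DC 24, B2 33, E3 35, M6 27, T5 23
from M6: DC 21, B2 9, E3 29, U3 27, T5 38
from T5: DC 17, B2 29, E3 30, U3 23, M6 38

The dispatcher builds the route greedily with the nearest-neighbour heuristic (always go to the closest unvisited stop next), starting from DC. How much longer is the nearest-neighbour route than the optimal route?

Excess over optimum: 5 km.

From DC: B2=12, E3=15, T5=17, M6=21, U3=24 → choose B2 (12).
From B2: M6=9, E3=20, T5=29, U3=33 → choose M6 (9).
From M6: U3=27, E3=29, T5=38 → choose U3 (27).
From U3: T5=23, E3=35 → choose T5 (23).
From T5: E3=30 → choose E3 (30).
NN route DC → B2 → M6 → U3 → T5 → E3 → DC costs 116.
Optimal: DC → E3 → B2 → M6 → U3 → T5 → DC costs 111 (by enumerating all 60 distinct tours).
Excess = 116 − 111 = 5.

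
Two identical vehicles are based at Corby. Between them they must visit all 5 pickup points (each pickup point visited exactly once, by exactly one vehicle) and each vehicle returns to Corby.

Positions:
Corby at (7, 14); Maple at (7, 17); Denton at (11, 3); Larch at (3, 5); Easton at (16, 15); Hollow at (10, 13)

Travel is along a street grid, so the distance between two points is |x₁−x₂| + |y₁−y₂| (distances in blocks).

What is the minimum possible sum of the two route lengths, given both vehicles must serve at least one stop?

There are 2^4 − 1 = 15 ways to divide the 5 stops into two non-empty groups. For each, the best each vehicle can do is its own shortest tour through its group:
  {Maple} + {Denton, Larch, Easton, Hollow}: 6 + 52 = 58
  {Denton} + {Maple, Larch, Easton, Hollow}: 30 + 50 = 80
  {Maple, Denton} + {Larch, Easton, Hollow}: 36 + 46 = 82
  {Larch} + {Maple, Denton, Easton, Hollow}: 26 + 46 = 72
  {Maple, Larch} + {Denton, Easton, Hollow}: 32 + 42 = 74
  {Denton, Larch} + {Maple, Easton, Hollow}: 38 + 26 = 64
  … (15 splits in total)
Best: vehicle 1 Corby → Maple → Corby = 6; vehicle 2 Corby → Larch → Denton → Easton → Hollow → Corby = 52; combined 58.

Minimum combined distance: 58 blocks.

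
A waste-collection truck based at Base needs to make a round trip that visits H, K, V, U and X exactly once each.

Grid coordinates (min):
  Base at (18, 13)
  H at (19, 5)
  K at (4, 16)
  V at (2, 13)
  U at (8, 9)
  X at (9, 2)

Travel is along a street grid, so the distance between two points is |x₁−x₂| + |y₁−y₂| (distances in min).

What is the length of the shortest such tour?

Shortest round trip = 62 min.

With 5 stops there are 5!/2 = 60 distinct round trips (a route and its reverse cost the same).
Base→H→K→V→U→X→Base: 9+26+5+10+8+20 = 78
Base→H→K→V→X→U→Base: 9+26+5+18+8+14 = 80
Base→H→K→U→V→X→Base: 9+26+11+10+18+20 = 94
Base→H→K→U→X→V→Base: 9+26+11+8+18+16 = 88
Base→H→K→X→V→U→Base: 9+26+19+18+10+14 = 96
Base→H→K→X→U→V→Base: 9+26+19+8+10+16 = 88
Base→H→V→K→U→X→Base: 9+25+5+11+8+20 = 78
Base→H→V→K→X→U→Base: 9+25+5+19+8+14 = 80
Base→H→V→U→K→X→Base: 9+25+10+11+19+20 = 94
Base→H→V→U→X→K→Base: 9+25+10+8+19+17 = 88
Base→H→V→X→K→U→Base: 9+25+18+19+11+14 = 96
Base→H→V→X→U→K→Base: 9+25+18+8+11+17 = 88
Base→H→U→K→V→X→Base: 9+15+11+5+18+20 = 78
Base→H→U→K→X→V→Base: 9+15+11+19+18+16 = 88
… (46 more)
Base→H→X→U→K→V→Base: 9+13+8+11+5+16 = 62  ← best
The minimum is 62.
One optimal route: Base → H → X → U → K → V → Base (or its reverse).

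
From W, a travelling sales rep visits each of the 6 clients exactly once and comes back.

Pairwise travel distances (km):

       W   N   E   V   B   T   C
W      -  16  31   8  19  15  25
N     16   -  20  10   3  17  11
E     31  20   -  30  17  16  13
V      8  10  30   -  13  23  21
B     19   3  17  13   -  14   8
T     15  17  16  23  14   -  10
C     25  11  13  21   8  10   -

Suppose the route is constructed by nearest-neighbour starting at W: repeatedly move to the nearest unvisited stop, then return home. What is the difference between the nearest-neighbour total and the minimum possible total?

The nearest-neighbour route is 13 km longer than optimal.

From W: V=8, T=15, N=16, B=19, C=25, E=31 → choose V (8).
From V: N=10, B=13, C=21, T=23, E=30 → choose N (10).
From N: B=3, C=11, T=17, E=20 → choose B (3).
From B: C=8, T=14, E=17 → choose C (8).
From C: T=10, E=13 → choose T (10).
From T: E=16 → choose E (16).
NN route W → V → N → B → C → T → E → W costs 86.
Optimal: W → V → N → B → C → E → T → W costs 73 (by enumerating all 360 distinct tours).
Excess = 86 − 73 = 13.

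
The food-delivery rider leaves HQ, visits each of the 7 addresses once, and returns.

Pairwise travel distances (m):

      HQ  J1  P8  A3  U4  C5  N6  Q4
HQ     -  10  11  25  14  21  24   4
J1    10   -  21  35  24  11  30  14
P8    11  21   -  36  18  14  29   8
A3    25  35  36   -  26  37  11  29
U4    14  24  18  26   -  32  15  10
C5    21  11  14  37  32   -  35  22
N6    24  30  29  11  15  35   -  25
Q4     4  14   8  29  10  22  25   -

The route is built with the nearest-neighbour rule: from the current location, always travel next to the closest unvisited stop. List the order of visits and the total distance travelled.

Nearest-neighbour total = 112 m; route HQ → Q4 → P8 → C5 → J1 → U4 → N6 → A3 → HQ.

From HQ: distances to unvisited — Q4=4, J1=10, P8=11, U4=14, C5=21, N6=24, A3=25. Nearest is Q4 (4).
From Q4: distances to unvisited — P8=8, U4=10, J1=14, C5=22, N6=25, A3=29. Nearest is P8 (8).
From P8: distances to unvisited — C5=14, U4=18, J1=21, N6=29, A3=36. Nearest is C5 (14).
From C5: distances to unvisited — J1=11, U4=32, N6=35, A3=37. Nearest is J1 (11).
From J1: distances to unvisited — U4=24, N6=30, A3=35. Nearest is U4 (24).
From U4: distances to unvisited — N6=15, A3=26. Nearest is N6 (15).
From N6: distances to unvisited — A3=11. Nearest is A3 (11).
Return A3→HQ: 25.
Total = 4 + 8 + 14 + 11 + 24 + 15 + 11 + 25 = 112.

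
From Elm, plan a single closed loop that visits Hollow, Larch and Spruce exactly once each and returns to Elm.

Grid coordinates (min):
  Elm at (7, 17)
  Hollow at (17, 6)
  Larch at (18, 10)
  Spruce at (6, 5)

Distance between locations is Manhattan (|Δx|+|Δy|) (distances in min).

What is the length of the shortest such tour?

Shortest round trip = 48 min.

With 3 stops there are 3!/2 = 3 distinct round trips (a route and its reverse cost the same).
Elm - Hollow - Larch - Spruce - Elm: 21+5+17+13 = 56
Elm - Hollow - Spruce - Larch - Elm: 21+12+17+18 = 68
Elm - Larch - Hollow - Spruce - Elm: 18+5+12+13 = 48
The minimum is 48.
One optimal route: Elm → Larch → Hollow → Spruce → Elm (or its reverse).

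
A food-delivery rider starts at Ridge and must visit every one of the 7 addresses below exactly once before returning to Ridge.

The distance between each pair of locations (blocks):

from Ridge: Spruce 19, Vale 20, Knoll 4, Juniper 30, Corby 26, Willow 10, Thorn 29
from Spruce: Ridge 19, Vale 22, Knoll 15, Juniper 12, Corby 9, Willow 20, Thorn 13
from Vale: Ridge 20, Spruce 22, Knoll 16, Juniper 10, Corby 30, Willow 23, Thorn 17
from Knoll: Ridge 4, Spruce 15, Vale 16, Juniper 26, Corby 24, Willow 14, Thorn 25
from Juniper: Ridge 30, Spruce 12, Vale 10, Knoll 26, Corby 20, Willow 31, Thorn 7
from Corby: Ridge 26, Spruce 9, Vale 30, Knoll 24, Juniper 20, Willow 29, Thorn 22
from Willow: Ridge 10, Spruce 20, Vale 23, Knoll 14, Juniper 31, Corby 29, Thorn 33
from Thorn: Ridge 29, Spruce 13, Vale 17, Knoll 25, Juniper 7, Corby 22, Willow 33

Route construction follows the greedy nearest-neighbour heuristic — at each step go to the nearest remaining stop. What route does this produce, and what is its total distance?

Nearest-neighbour total = 111 blocks; route Ridge → Knoll → Willow → Spruce → Corby → Juniper → Thorn → Vale → Ridge.

Ridge → [Knoll:4 / Willow:10 / Spruce:19 / Vale:20 / Corby:26 / Thorn:29 / Juniper:30] → Knoll (4)
Knoll → [Willow:14 / Spruce:15 / Vale:16 / Corby:24 / Thorn:25 / Juniper:26] → Willow (14)
Willow → [Spruce:20 / Vale:23 / Corby:29 / Juniper:31 / Thorn:33] → Spruce (20)
Spruce → [Corby:9 / Juniper:12 / Thorn:13 / Vale:22] → Corby (9)
Corby → [Juniper:20 / Thorn:22 / Vale:30] → Juniper (20)
Juniper → [Thorn:7 / Vale:10] → Thorn (7)
Thorn → [Vale:17] → Vale (17)
Return Vale→Ridge: 20.
Total = 4 + 14 + 20 + 9 + 20 + 7 + 17 + 20 = 111.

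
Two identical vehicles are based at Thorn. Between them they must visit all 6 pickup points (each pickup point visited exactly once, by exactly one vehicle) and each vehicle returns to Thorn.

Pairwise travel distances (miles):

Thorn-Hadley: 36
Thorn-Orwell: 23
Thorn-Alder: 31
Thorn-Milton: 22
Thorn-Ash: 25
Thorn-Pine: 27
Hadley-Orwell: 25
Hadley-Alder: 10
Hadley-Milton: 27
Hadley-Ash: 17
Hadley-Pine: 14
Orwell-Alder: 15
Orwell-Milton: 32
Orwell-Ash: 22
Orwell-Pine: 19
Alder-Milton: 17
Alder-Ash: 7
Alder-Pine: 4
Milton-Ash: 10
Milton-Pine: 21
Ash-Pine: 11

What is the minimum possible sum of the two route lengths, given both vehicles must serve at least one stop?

Check every non-empty split of the stops between the two vehicles; for each half take its own optimal tour:
  {Hadley} + {Orwell, Alder, Milton, Ash, Pine}: 72 + 85 = 157
  {Orwell} + {Hadley, Alder, Milton, Ash, Pine}: 46 + 90 = 136
  {Hadley, Orwell} + {Alder, Milton, Ash, Pine}: 84 + 70 = 154
  {Alder} + {Hadley, Orwell, Milton, Ash, Pine}: 62 + 105 = 167
  {Hadley, Alder} + {Orwell, Milton, Ash, Pine}: 77 + 85 = 162
  {Orwell, Alder} + {Hadley, Milton, Ash, Pine}: 69 + 90 = 159
  … (31 splits in total)
Best: vehicle 1 Thorn → Orwell → Thorn = 46; vehicle 2 Thorn → Milton → Ash → Hadley → Alder → Pine → Thorn = 90; combined 136.

Minimum combined distance: 136 miles.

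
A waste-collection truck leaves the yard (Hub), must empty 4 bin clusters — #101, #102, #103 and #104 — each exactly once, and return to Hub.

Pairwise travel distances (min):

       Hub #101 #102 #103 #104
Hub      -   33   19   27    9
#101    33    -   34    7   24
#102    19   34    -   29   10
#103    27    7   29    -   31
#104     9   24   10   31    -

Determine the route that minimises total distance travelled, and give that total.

There are 12 distinct closed tours to check (reversals are equivalent).
Hub→#101→#102→#103→#104→Hub: 33+34+29+31+9 = 136
Hub→#101→#102→#104→#103→Hub: 33+34+10+31+27 = 135
Hub→#101→#103→#102→#104→Hub: 33+7+29+10+9 = 88
Hub→#101→#103→#104→#102→Hub: 33+7+31+10+19 = 100
Hub→#101→#104→#102→#103→Hub: 33+24+10+29+27 = 123
Hub→#101→#104→#103→#102→Hub: 33+24+31+29+19 = 136
Hub→#102→#101→#103→#104→Hub: 19+34+7+31+9 = 100
Hub→#102→#101→#104→#103→Hub: 19+34+24+31+27 = 135
Hub→#102→#103→#101→#104→Hub: 19+29+7+24+9 = 88
Hub→#102→#104→#101→#103→Hub: 19+10+24+7+27 = 87
Hub→#103→#101→#102→#104→Hub: 27+7+34+10+9 = 87
Hub→#103→#102→#101→#104→Hub: 27+29+34+24+9 = 123
The minimum is 87.
One optimal route: Hub → #102 → #104 → #101 → #103 → Hub (or its reverse).

Minimum total distance: 87 min.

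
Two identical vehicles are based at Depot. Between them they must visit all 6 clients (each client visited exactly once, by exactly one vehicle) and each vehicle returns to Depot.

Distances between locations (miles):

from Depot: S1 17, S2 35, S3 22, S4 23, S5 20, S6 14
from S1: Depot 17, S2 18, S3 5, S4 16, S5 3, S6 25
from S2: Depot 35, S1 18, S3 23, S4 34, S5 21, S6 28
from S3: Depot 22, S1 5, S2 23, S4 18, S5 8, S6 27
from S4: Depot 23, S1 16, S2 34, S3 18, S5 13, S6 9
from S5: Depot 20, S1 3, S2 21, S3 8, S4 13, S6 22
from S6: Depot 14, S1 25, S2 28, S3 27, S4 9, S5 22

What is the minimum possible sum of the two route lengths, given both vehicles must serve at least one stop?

Minimum combined distance: 130 miles.

Try each way of splitting the stops between the two vehicles (each non-empty) and, for each split, find the best tour for each vehicle:
  {S1} + {S2, S3, S4, S5, S6}: 34 + 102 = 136
  {S2} + {S1, S3, S4, S5, S6}: 70 + 66 = 136
  {S1, S2} + {S3, S4, S5, S6}: 70 + 66 = 136
  {S3} + {S1, S2, S4, S5, S6}: 44 + 92 = 136
  {S1, S3} + {S2, S4, S5, S6}: 44 + 92 = 136
  {S2, S3} + {S1, S4, S5, S6}: 80 + 56 = 136
  … (31 splits in total)
  {S1, S2, S3, S4, S5} + {S6}: 102 + 28 = 130  ← best
Best: vehicle 1 Depot → S1 → S2 → S3 → S5 → S4 → Depot = 102; vehicle 2 Depot → S6 → Depot = 28; combined 130.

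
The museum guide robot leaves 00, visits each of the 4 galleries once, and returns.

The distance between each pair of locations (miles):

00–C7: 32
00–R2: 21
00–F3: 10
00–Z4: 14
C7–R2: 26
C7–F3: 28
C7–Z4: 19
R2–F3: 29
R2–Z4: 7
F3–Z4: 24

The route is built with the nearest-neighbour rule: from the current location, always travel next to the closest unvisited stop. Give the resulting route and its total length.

At 00 the remaining stops are F3 10, Z4 14, R2 21, C7 32; go to F3.
At F3 the remaining stops are Z4 24, C7 28, R2 29; go to Z4.
At Z4 the remaining stops are R2 7, C7 19; go to R2.
At R2 the remaining stops are C7 26; go to C7.
Return C7→00: 32.
Total = 10 + 24 + 7 + 26 + 32 = 99.

Nearest-neighbour total = 99 miles; route 00 → F3 → Z4 → R2 → C7 → 00.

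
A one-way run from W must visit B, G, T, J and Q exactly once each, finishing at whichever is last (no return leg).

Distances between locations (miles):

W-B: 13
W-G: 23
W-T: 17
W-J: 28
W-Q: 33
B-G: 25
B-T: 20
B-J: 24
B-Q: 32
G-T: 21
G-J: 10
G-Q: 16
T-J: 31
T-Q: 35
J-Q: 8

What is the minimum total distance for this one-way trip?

There are 5! = 120 possible orderings.
W - B - G - T - J - Q: 13+25+21+31+8 = 98
W - B - G - T - Q - J: 13+25+21+35+8 = 102
W - B - G - J - T - Q: 13+25+10+31+35 = 114
W - B - G - J - Q - T: 13+25+10+8+35 = 91
W - B - G - Q - T - J: 13+25+16+35+31 = 120
W - B - G - Q - J - T: 13+25+16+8+31 = 93
W - B - T - G - J - Q: 13+20+21+10+8 = 72
W - B - T - G - Q - J: 13+20+21+16+8 = 78
W - B - T - J - G - Q: 13+20+31+10+16 = 90
W - B - T - J - Q - G: 13+20+31+8+16 = 88
W - B - T - Q - G - J: 13+20+35+16+10 = 94
W - B - T - Q - J - G: 13+20+35+8+10 = 86
W - B - J - G - T - Q: 13+24+10+21+35 = 103
W - B - J - G - Q - T: 13+24+10+16+35 = 98
… (106 more)
The minimum is 72.
One shortest path: W → B → T → G → J → Q.

Shortest open route: 72 miles.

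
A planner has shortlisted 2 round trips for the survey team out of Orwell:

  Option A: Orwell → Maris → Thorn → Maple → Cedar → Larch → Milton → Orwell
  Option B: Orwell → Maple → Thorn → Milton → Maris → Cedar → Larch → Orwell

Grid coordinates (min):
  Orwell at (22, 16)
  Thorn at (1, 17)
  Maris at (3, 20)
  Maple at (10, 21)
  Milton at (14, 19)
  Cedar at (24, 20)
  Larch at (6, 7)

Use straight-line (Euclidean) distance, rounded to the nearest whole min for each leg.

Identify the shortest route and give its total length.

92 min — Option A is the shortest.

Option A: 19 + 4 + 10 + 14 + 22 + 14 + 9 = 92
Option B: 13 + 10 + 13 + 11 + 21 + 22 + 18 = 108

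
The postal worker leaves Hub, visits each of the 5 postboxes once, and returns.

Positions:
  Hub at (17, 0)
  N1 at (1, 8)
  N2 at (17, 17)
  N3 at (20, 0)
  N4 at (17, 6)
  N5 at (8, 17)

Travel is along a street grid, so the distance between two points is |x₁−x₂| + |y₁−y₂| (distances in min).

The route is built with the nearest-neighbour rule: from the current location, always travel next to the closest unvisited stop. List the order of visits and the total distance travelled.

At Hub the remaining stops are N3 3, N4 6, N2 17, N1 24, N5 26; go to N3.
At N3 the remaining stops are N4 9, N2 20, N1 27, N5 29; go to N4.
At N4 the remaining stops are N2 11, N1 18, N5 20; go to N2.
At N2 the remaining stops are N5 9, N1 25; go to N5.
At N5 the remaining stops are N1 16; go to N1.
Return N1→Hub: 24.
Total = 3 + 9 + 11 + 9 + 16 + 24 = 72.

Total distance 72 min via the nearest-neighbour route Hub → N3 → N4 → N2 → N5 → N1 → Hub.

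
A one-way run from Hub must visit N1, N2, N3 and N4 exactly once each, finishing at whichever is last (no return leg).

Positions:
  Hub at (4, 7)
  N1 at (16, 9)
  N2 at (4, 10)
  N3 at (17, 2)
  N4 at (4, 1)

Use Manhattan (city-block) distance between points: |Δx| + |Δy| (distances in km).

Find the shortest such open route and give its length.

Shortest open route: 34 km.

There are 4! = 24 possible orderings.
Hub - N1 - N2 - N3 - N4: 14+13+21+14 = 62
Hub - N1 - N2 - N4 - N3: 14+13+9+14 = 50
Hub - N1 - N3 - N2 - N4: 14+8+21+9 = 52
Hub - N1 - N3 - N4 - N2: 14+8+14+9 = 45
Hub - N1 - N4 - N2 - N3: 14+20+9+21 = 64
Hub - N1 - N4 - N3 - N2: 14+20+14+21 = 69
Hub - N2 - N1 - N3 - N4: 3+13+8+14 = 38
Hub - N2 - N1 - N4 - N3: 3+13+20+14 = 50
Hub - N2 - N3 - N1 - N4: 3+21+8+20 = 52
Hub - N2 - N3 - N4 - N1: 3+21+14+20 = 58
Hub - N2 - N4 - N1 - N3: 3+9+20+8 = 40
Hub - N2 - N4 - N3 - N1: 3+9+14+8 = 34
Hub - N3 - N1 - N2 - N4: 18+8+13+9 = 48
Hub - N3 - N1 - N4 - N2: 18+8+20+9 = 55
… (10 more)
The minimum is 34.
One shortest path: Hub → N2 → N4 → N3 → N1.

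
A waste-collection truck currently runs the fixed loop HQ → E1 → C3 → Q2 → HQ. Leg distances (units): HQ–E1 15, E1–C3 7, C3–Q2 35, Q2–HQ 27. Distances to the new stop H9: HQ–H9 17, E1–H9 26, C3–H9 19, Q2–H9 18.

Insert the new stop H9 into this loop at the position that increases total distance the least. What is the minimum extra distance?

Insertion cost between consecutive stops i–j is d(i,H9) + d(H9,j) − d(i,j):
  between HQ and E1: 17 + 26 − 15 = 28
  between E1 and C3: 26 + 19 − 7 = 38
  between C3 and Q2: 19 + 18 − 35 = 2
  between Q2 and HQ: 18 + 17 − 27 = 8
Cheapest insertion is between C3 and Q2, adding 2.
New total = 84 + 2 = 86.

Minimum extra distance: 2, inserting H9 between C3 and Q2.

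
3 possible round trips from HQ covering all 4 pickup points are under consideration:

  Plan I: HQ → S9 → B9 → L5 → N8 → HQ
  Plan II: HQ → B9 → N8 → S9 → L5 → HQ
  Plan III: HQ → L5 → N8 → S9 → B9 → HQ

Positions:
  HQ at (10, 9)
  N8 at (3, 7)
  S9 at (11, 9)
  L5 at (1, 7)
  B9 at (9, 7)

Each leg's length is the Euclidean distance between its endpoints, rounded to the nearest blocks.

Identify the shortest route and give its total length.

Shortest is Plan I, total 21 blocks.

Plan I: 1 + 3 + 8 + 2 + 7 = 21
Plan II: 2 + 6 + 8 + 10 + 9 = 35
Plan III: 9 + 2 + 8 + 3 + 2 = 24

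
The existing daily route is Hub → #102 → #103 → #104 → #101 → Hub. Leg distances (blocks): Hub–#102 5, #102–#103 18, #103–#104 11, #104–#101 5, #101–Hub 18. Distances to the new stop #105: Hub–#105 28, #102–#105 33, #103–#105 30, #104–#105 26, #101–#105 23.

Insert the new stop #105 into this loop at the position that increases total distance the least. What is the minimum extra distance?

Adding 33 blocks by placing #105 on the #101–Hub leg.

Insertion cost between consecutive stops i–j is d(i,#105) + d(#105,j) − d(i,j):
  between Hub and #102: 28 + 33 − 5 = 56
  between #102 and #103: 33 + 30 − 18 = 45
  between #103 and #104: 30 + 26 − 11 = 45
  between #104 and #101: 26 + 23 − 5 = 44
  between #101 and Hub: 23 + 28 − 18 = 33
Cheapest insertion is between #101 and Hub, adding 33.
New total = 57 + 33 = 90.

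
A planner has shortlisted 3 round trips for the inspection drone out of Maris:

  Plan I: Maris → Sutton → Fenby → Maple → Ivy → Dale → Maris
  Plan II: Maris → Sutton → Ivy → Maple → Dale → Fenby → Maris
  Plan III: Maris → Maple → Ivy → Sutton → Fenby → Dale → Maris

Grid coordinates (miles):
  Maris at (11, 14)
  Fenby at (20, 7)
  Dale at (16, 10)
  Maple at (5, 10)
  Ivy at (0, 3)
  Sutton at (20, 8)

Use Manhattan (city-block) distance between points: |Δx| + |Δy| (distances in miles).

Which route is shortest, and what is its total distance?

64 miles — Plan III is the shortest.

Plan I: 15 + 1 + 18 + 12 + 23 + 9 = 78
Plan II: 15 + 25 + 12 + 11 + 7 + 16 = 86
Plan III: 10 + 12 + 25 + 1 + 7 + 9 = 64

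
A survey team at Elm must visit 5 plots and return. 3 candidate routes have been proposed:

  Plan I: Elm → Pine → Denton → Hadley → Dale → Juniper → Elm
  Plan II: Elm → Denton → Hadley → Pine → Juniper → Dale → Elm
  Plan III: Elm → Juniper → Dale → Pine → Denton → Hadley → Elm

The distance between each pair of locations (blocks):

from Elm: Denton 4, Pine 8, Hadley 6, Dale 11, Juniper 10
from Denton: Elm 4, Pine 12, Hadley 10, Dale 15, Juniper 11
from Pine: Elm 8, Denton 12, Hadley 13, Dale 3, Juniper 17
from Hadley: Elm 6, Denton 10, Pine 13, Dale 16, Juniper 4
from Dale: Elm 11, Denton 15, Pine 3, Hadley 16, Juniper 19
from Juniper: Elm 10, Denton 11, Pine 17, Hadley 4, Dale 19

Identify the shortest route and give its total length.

Shortest is Plan III, total 60 blocks.

Plan I: 8 + 12 + 10 + 16 + 19 + 10 = 75
Plan II: 4 + 10 + 13 + 17 + 19 + 11 = 74
Plan III: 10 + 19 + 3 + 12 + 10 + 6 = 60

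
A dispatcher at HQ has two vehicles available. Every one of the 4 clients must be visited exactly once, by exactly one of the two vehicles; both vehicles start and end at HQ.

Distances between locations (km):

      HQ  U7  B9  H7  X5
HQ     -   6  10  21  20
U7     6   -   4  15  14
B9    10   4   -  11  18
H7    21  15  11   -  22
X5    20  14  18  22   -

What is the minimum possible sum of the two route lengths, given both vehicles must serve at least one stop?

75 km — the smallest possible combined total.

Try each way of splitting the stops between the two vehicles (each non-empty) and, for each split, find the best tour for each vehicle:
  {U7} + {B9, H7, X5}: 12 + 63 = 75
  {B9} + {U7, H7, X5}: 20 + 63 = 83
  {U7, B9} + {H7, X5}: 20 + 63 = 83
  {H7} + {U7, B9, X5}: 42 + 48 = 90
  {U7, H7} + {B9, X5}: 42 + 48 = 90
  {B9, H7} + {U7, X5}: 42 + 40 = 82
  … (7 splits in total)
Best: vehicle 1 HQ → U7 → HQ = 12; vehicle 2 HQ → B9 → H7 → X5 → HQ = 63; combined 75.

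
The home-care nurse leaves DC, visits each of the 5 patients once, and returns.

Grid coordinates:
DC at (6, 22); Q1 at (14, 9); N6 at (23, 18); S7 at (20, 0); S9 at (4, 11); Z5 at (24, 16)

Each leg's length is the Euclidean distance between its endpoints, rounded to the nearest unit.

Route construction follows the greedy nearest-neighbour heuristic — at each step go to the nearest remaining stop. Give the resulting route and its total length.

67 along DC → S9 → Q1 → S7 → Z5 → N6 → DC.

DC → [S9:11 / Q1:15 / N6:17 / Z5:19 / S7:26] → S9 (11)
S9 → [Q1:10 / S7:19 / N6:20 / Z5:21] → Q1 (10)
Q1 → [S7:11 / Z5:12 / N6:13] → S7 (11)
S7 → [Z5:16 / N6:18] → Z5 (16)
Z5 → [N6:2] → N6 (2)
Return N6→DC: 17.
Total = 11 + 10 + 11 + 16 + 2 + 17 = 67.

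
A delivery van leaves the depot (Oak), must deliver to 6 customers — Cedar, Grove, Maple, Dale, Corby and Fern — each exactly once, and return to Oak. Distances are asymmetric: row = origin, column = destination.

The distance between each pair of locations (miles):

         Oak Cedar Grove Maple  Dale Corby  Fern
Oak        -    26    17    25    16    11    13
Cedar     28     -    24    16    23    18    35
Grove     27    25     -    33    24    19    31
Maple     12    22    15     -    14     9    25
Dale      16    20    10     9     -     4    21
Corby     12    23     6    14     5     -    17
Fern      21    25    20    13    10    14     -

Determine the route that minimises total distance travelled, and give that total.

Oak-Cedar-Grove-Maple-Dale-Corby-Fern-Oak: 26+24+33+14+4+17+21 = 139
Oak-Cedar-Grove-Maple-Dale-Fern-Corby-Oak: 26+24+33+14+21+14+12 = 144
Oak-Cedar-Grove-Maple-Corby-Dale-Fern-Oak: 26+24+33+9+5+21+21 = 139
Oak-Cedar-Grove-Maple-Corby-Fern-Dale-Oak: 26+24+33+9+17+10+16 = 135
Oak-Cedar-Grove-Maple-Fern-Dale-Corby-Oak: 26+24+33+25+10+4+12 = 134
Oak-Cedar-Grove-Maple-Fern-Corby-Dale-Oak: 26+24+33+25+14+5+16 = 143
Oak-Cedar-Grove-Dale-Maple-Corby-Fern-Oak: 26+24+24+9+9+17+21 = 130
Oak-Cedar-Grove-Dale-Maple-Fern-Corby-Oak: 26+24+24+9+25+14+12 = 134
… (712 more)
Oak-Fern-Dale-Corby-Grove-Cedar-Maple-Oak: 13+10+4+6+25+16+12 = 86  ← best
The minimum is 86.
One optimal route: Oak → Fern → Dale → Corby → Grove → Cedar → Maple → Oak.

Minimum total distance: 86 miles.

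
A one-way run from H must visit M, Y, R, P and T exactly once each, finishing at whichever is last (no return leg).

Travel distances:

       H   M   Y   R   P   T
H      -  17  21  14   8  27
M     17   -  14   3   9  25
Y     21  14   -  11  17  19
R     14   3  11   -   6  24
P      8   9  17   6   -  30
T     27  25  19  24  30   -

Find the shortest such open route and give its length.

There are 5! = 120 possible orderings.
H - M - Y - R - P - T: 17+14+11+6+30 = 78
H - M - Y - R - T - P: 17+14+11+24+30 = 96
H - M - Y - P - R - T: 17+14+17+6+24 = 78
H - M - Y - P - T - R: 17+14+17+30+24 = 102
H - M - Y - T - R - P: 17+14+19+24+6 = 80
H - M - Y - T - P - R: 17+14+19+30+6 = 86
H - M - R - Y - P - T: 17+3+11+17+30 = 78
H - M - R - Y - T - P: 17+3+11+19+30 = 80
H - M - R - P - Y - T: 17+3+6+17+19 = 62
H - M - R - P - T - Y: 17+3+6+30+19 = 75
H - M - R - T - Y - P: 17+3+24+19+17 = 80
H - M - R - T - P - Y: 17+3+24+30+17 = 91
H - M - P - Y - R - T: 17+9+17+11+24 = 78
H - M - P - Y - T - R: 17+9+17+19+24 = 86
… (106 more)
H - P - M - R - Y - T: 8+9+3+11+19 = 50  ← best
The minimum is 50.
One shortest path: H → P → M → R → Y → T.

50 — the minimum one-way total.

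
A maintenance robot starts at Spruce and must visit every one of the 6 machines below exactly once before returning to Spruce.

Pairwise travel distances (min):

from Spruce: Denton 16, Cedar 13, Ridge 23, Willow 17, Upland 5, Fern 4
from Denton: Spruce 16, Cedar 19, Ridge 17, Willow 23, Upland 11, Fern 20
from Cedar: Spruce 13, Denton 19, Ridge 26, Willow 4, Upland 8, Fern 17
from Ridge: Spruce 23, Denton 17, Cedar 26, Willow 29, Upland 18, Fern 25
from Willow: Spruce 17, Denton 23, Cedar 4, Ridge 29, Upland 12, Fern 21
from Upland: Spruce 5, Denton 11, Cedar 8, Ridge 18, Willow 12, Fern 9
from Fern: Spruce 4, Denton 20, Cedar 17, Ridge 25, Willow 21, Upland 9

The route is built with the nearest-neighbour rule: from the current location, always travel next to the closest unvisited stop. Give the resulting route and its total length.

Spruce → [Fern:4 / Upland:5 / Cedar:13 / Denton:16 / Willow:17 / Ridge:23] → Fern (4)
Fern → [Upland:9 / Cedar:17 / Denton:20 / Willow:21 / Ridge:25] → Upland (9)
Upland → [Cedar:8 / Denton:11 / Willow:12 / Ridge:18] → Cedar (8)
Cedar → [Willow:4 / Denton:19 / Ridge:26] → Willow (4)
Willow → [Denton:23 / Ridge:29] → Denton (23)
Denton → [Ridge:17] → Ridge (17)
Return Ridge→Spruce: 23.
Total = 4 + 9 + 8 + 4 + 23 + 17 + 23 = 88.

Nearest-neighbour total = 88 min; route Spruce → Fern → Upland → Cedar → Willow → Denton → Ridge → Spruce.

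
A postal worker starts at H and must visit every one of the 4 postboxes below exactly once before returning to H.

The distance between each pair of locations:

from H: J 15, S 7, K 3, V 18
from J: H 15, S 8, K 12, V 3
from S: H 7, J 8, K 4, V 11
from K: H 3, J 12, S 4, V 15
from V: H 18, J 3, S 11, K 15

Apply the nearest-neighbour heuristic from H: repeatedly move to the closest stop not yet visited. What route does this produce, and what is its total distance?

36 along H → K → S → J → V → H.

At H the remaining stops are K 3, S 7, J 15, V 18; go to K.
At K the remaining stops are S 4, J 12, V 15; go to S.
At S the remaining stops are J 8, V 11; go to J.
At J the remaining stops are V 3; go to V.
Return V→H: 18.
Total = 3 + 4 + 8 + 3 + 18 = 36.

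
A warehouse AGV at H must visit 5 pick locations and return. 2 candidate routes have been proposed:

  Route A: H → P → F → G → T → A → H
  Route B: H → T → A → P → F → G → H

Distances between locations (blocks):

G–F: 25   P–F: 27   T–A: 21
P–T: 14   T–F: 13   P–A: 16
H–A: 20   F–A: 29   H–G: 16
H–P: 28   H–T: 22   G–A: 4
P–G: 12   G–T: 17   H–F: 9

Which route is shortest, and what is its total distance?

Route A: 28 + 27 + 25 + 17 + 21 + 20 = 138
Route B: 22 + 21 + 16 + 27 + 25 + 16 = 127

Shortest is Route B, total 127 blocks.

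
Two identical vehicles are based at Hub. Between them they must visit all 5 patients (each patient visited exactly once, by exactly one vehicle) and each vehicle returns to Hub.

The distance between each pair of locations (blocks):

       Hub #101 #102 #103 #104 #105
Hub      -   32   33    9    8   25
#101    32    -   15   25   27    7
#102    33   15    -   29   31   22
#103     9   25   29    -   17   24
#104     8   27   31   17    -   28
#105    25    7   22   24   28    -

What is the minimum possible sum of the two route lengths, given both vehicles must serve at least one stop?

There are 2^4 − 1 = 15 ways to divide the 5 stops into two non-empty groups. For each, the best each vehicle can do is its own shortest tour through its group:
  {#101} + {#102, #103, #104, #105}: 64 + 94 = 158
  {#102} + {#101, #103, #104, #105}: 66 + 75 = 141
  {#101, #102} + {#103, #104, #105}: 80 + 69 = 149
  {#103} + {#101, #102, #104, #105}: 18 + 86 = 104
  {#101, #103} + {#102, #104, #105}: 66 + 86 = 152
  {#102, #103} + {#101, #104, #105}: 71 + 67 = 138
  … (15 splits in total)
  {#104} + {#101, #102, #103, #105}: 16 + 85 = 101  ← best
Best: vehicle 1 Hub → #104 → Hub = 16; vehicle 2 Hub → #103 → #102 → #101 → #105 → Hub = 85; combined 101.

101 blocks — the smallest possible combined total.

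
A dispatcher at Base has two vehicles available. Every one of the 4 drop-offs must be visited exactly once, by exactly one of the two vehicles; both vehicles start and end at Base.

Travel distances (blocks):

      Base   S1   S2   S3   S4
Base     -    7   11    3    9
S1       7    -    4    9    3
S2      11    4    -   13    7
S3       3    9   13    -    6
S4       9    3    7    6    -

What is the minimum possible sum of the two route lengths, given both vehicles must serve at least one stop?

33 blocks — the smallest possible combined total.

Check every non-empty split of the stops between the two vehicles; for each half take its own optimal tour:
  {S1} + {S2, S3, S4}: 14 + 27 = 41
  {S2} + {S1, S3, S4}: 22 + 19 = 41
  {S1, S2} + {S3, S4}: 22 + 18 = 40
  {S3} + {S1, S2, S4}: 6 + 27 = 33
  {S1, S3} + {S2, S4}: 19 + 27 = 46
  {S2, S3} + {S1, S4}: 27 + 19 = 46
  … (7 splits in total)
Best: vehicle 1 Base → S3 → Base = 6; vehicle 2 Base → S1 → S2 → S4 → Base = 27; combined 33.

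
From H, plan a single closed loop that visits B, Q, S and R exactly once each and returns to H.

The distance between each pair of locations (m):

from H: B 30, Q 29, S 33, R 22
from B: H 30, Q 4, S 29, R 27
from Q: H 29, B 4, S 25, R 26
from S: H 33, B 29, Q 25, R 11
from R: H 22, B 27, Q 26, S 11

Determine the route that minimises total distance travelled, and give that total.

With 4 stops there are 4!/2 = 12 distinct round trips (a route and its reverse cost the same).
H→B→Q→S→R→H: 30+4+25+11+22 = 92
H→B→Q→R→S→H: 30+4+26+11+33 = 104
H→B→S→Q→R→H: 30+29+25+26+22 = 132
H→B→S→R→Q→H: 30+29+11+26+29 = 125
H→B→R→Q→S→H: 30+27+26+25+33 = 141
H→B→R→S→Q→H: 30+27+11+25+29 = 122
H→Q→B→S→R→H: 29+4+29+11+22 = 95
H→Q→B→R→S→H: 29+4+27+11+33 = 104
H→Q→S→B→R→H: 29+25+29+27+22 = 132
H→Q→R→B→S→H: 29+26+27+29+33 = 144
H→S→B→Q→R→H: 33+29+4+26+22 = 114
H→S→Q→B→R→H: 33+25+4+27+22 = 111
The minimum is 92.
One optimal route: H → B → Q → S → R → H (or its reverse).

92 m — the shortest possible round trip.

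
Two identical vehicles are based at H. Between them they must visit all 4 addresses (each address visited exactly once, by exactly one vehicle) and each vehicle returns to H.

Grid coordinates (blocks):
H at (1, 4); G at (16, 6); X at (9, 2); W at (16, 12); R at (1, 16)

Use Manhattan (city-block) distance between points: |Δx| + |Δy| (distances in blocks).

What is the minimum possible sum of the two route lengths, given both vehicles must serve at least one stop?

There are 2^3 − 1 = 7 ways to divide the 4 stops into two non-empty groups. For each, the best each vehicle can do is its own shortest tour through its group:
  {G} + {X, W, R}: 34 + 58 = 92
  {X} + {G, W, R}: 20 + 54 = 74
  {G, X} + {W, R}: 38 + 54 = 92
  {W} + {G, X, R}: 46 + 58 = 104
  {G, W} + {X, R}: 46 + 44 = 90
  {X, W} + {G, R}: 50 + 54 = 104
  … (7 splits in total)
Best: vehicle 1 H → X → H = 20; vehicle 2 H → G → W → R → H = 54; combined 74.

74 blocks — the smallest possible combined total.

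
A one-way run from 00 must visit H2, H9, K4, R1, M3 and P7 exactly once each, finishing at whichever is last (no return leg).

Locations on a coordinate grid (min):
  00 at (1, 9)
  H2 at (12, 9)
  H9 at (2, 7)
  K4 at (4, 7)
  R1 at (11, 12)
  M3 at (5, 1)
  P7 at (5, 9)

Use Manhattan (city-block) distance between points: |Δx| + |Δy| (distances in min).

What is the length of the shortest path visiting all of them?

There are 6! = 720 possible orderings.
00 → H2 → H9 → K4 → R1 → M3 → P7: 11+12+2+12+17+8 = 62
00 → H2 → H9 → K4 → R1 → P7 → M3: 11+12+2+12+9+8 = 54
00 → H2 → H9 → K4 → M3 → R1 → P7: 11+12+2+7+17+9 = 58
00 → H2 → H9 → K4 → M3 → P7 → R1: 11+12+2+7+8+9 = 49
00 → H2 → H9 → K4 → P7 → R1 → M3: 11+12+2+3+9+17 = 54
00 → H2 → H9 → K4 → P7 → M3 → R1: 11+12+2+3+8+17 = 53
00 → H2 → H9 → R1 → K4 → M3 → P7: 11+12+14+12+7+8 = 64
00 → H2 → H9 → R1 → K4 → P7 → M3: 11+12+14+12+3+8 = 60
… (712 more)
00 → H9 → K4 → M3 → P7 → H2 → R1: 3+2+7+8+7+4 = 31  ← best
The minimum is 31.
One shortest path: 00 → H9 → K4 → M3 → P7 → H2 → R1.

Minimum one-way distance = 31 min.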